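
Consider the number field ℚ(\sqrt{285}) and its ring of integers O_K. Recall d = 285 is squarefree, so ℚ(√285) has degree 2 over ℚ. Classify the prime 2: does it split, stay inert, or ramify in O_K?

285 mod 4 = 1, hence disc K = 285 and O_K = ℤ[(1+√285)/2].
Since gcd(2, 285) = 1 the prime 2 does not ramify.
Checking d mod 8: 285 ≡ 5. Hence 2 is inert in O_K.

2 remains inert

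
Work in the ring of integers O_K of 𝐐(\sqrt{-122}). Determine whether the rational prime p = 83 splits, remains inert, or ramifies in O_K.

-122 mod 4 = 2, hence disc K = 4·(-122) = -488 and O_K = ℤ[√-122].
Since gcd(83, -488) = 1 the prime 83 does not ramify.
Compute (-122/83) via Euler: 44^((83-1)/2) mod 83 = 1, so (-122/83) = 1.
Legendre symbol 1 ⇒ 83 is split.

splits completely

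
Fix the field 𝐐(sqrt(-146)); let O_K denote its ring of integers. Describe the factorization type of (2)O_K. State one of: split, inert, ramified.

Since -146 ≢ 1 mod 4, the ring of integers is ℤ[√-146] with discriminant 4·(-146) = -584.
2 divides disc(K) = -584, so 2 ramifies.

ramifies in O_K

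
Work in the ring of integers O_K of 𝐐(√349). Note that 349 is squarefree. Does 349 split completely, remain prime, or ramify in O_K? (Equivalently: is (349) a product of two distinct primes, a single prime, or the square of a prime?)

p ramifies

Since 349 ≡ 1 mod 4, the ring of integers is ℤ[(1+√349)/2] with discriminant 349.
disc(K) = 349 = 349·1, so p = 349 is ramified.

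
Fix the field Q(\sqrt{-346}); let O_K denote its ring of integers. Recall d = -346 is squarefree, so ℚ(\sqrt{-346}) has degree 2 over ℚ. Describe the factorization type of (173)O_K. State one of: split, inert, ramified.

-346 mod 4 = 2, hence disc K = 4·(-346) = -1384 and O_K = ℤ[√-346].
173 divides disc(K) = -1384, so 173 ramifies.

173 is ramified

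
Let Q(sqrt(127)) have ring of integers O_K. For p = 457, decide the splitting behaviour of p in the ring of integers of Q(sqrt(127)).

split

127 mod 4 = 3, hence disc K = 4·127 = 508 and O_K = ℤ[√127].
disc(K) = 508 is not divisible by 457; 457 is unramified.
Euler's criterion: 127^228 mod 457 = 1. Thus (127|457) = 1.
(127/457) = 1, so 457 splits.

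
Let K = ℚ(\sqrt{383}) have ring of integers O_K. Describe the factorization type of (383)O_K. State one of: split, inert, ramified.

383 mod 4 = 3, hence disc K = 4·383 = 1532 and O_K = ℤ[√383].
Ramification test: 383 | 1532. The prime 383 ramifies in K.

p ramifies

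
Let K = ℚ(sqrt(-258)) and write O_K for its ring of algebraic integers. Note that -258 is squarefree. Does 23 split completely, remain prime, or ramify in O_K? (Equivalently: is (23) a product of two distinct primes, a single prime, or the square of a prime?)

p splits

Since -258 ≢ 1 mod 4, the ring of integers is ℤ[√-258] with discriminant 4·(-258) = -1032.
Since gcd(23, -1032) = 1 the prime 23 does not ramify.
(-258/23) = 18^11 mod 23 = 1, giving Legendre symbol 1.
d is a quadratic residue mod p, hence 23 splits in O_K.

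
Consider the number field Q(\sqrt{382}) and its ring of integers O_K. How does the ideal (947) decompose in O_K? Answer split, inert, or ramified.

p is inert

d = 382 ≡ 2 (mod 4), so O_K = ℤ[√382] and disc(K) = 4d = 1528.
Since gcd(947, 1528) = 1 the prime 947 does not ramify.
Compute (382/947) via Euler: 382^((947-1)/2) mod 947 = 946, so (382/947) = -1.
d is a non-residue mod p, hence 947 remains inert in O_K.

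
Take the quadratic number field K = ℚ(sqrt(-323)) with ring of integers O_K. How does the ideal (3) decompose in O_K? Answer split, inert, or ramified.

p splits

d = -323 ≡ 1 (mod 4), so O_K = ℤ[(1+√-323)/2] and disc(K) = d = -323.
Since gcd(3, -323) = 1 the prime 3 does not ramify.
Legendre symbol by Euler's criterion: (-323/3) ≡ (-323)^1 ≡ 1 (mod 3), i.e. (-323/3) = 1.
(-323/3) = 1, so 3 splits.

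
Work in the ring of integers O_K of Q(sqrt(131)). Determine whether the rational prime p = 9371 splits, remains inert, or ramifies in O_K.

splits completely

131 mod 4 = 3, hence disc K = 4·131 = 524 and O_K = ℤ[√131].
9371 ∤ 524, so 9371 is unramified.
Legendre symbol by Euler's criterion: (131/9371) ≡ 131^4685 ≡ 1 (mod 9371), i.e. (131/9371) = 1.
d is a quadratic residue mod p, hence 9371 splits in O_K.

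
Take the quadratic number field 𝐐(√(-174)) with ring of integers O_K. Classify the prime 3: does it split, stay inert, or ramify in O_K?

d = -174 ≡ 2 (mod 4), so O_K = ℤ[√-174] and disc(K) = 4d = -696.
Ramification test: 3 | -696. The prime 3 ramifies in K.

p ramifies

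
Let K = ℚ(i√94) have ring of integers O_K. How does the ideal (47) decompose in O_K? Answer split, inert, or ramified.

Since -94 ≢ 1 mod 4, the ring of integers is ℤ[√-94] with discriminant 4·(-94) = -376.
disc(K) = -376 = 47·(-8), so p = 47 is ramified.

ramified — (47) = 𝔭²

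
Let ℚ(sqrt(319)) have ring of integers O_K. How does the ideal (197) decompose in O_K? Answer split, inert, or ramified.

remains prime (inert)

d = 319 ≡ 3 (mod 4), so O_K = ℤ[√319] and disc(K) = 4d = 1276.
disc(K) = 1276 is not divisible by 197; 197 is unramified.
Compute (319/197) via Euler: 122^((197-1)/2) mod 197 = 196, so (319/197) = -1.
Legendre symbol -1 ⇒ 197 is inert.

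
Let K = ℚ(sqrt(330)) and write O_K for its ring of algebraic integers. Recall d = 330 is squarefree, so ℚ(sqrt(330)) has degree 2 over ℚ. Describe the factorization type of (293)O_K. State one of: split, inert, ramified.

d = 330 ≡ 2 (mod 4), so O_K = ℤ[√330] and disc(K) = 4d = 1320.
Since gcd(293, 1320) = 1 the prime 293 does not ramify.
Legendre symbol by Euler's criterion: (330/293) ≡ 330^146 ≡ 1 (mod 293), i.e. (330/293) = 1.
(330/293) = 1, so 293 splits.

split — (293) = 𝔭₁𝔭₂ with 𝔭₁ ≠ 𝔭₂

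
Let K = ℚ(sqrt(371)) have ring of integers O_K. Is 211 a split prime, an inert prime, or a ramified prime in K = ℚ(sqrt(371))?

d = 371 ≡ 3 (mod 4), so O_K = ℤ[√371] and disc(K) = 4d = 1484.
disc(K) = 1484 is not divisible by 211; 211 is unramified.
Compute (371/211) via Euler: 160^((211-1)/2) mod 211 = 210, so (371/211) = -1.
Legendre symbol -1 ⇒ 211 is inert.

remains prime (inert)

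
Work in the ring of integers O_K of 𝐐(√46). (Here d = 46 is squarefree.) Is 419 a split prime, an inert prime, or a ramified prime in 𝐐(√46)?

d = 46 ≡ 2 (mod 4), so O_K = ℤ[√46] and disc(K) = 4d = 184.
disc(K) = 184 is not divisible by 419; 419 is unramified.
Compute (46/419) via Euler: 46^((419-1)/2) mod 419 = 418, so (46/419) = -1.
Legendre symbol -1 ⇒ 419 is inert.

inert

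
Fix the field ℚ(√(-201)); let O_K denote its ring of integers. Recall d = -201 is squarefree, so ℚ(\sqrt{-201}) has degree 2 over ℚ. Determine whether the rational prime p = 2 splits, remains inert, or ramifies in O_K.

ramifies in O_K

Since -201 ≢ 1 mod 4, the ring of integers is ℤ[√-201] with discriminant 4·(-201) = -804.
2 divides disc(K) = -804, so 2 ramifies.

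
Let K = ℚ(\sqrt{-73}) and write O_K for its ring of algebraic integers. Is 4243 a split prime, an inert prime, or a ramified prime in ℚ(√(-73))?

-73 mod 4 = 3, hence disc K = 4·(-73) = -292 and O_K = ℤ[√-73].
4243 ∤ -292, so 4243 is unramified.
(-73/4243) = 4170^2121 mod 4243 = 4242, giving Legendre symbol -1.
d is a non-residue mod p, hence 4243 remains inert in O_K.

remains prime (inert)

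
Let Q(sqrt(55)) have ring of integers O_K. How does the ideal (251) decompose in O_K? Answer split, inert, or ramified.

251 remains inert

d = 55 ≡ 3 (mod 4), so O_K = ℤ[√55] and disc(K) = 4d = 220.
disc(K) = 220 is not divisible by 251; 251 is unramified.
Legendre symbol by Euler's criterion: (55/251) ≡ 55^125 ≡ 250 (mod 251), i.e. (55/251) = -1.
(55/251) = -1, so 251 is inert.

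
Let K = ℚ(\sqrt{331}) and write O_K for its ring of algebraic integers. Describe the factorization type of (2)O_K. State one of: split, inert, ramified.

331 mod 4 = 3, hence disc K = 4·331 = 1324 and O_K = ℤ[√331].
disc(K) = 1324 = 2·662, so p = 2 is ramified.

ramifies in O_K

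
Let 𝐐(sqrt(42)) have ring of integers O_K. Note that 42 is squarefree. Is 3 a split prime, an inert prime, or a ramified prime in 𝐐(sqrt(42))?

d = 42 ≡ 2 (mod 4), so O_K = ℤ[√42] and disc(K) = 4d = 168.
Ramification test: 3 | 168. The prime 3 ramifies in K.

3 is ramified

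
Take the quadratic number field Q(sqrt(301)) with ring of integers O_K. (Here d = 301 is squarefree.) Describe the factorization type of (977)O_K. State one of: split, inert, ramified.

p splits

d = 301 ≡ 1 (mod 4), so O_K = ℤ[(1+√301)/2] and disc(K) = d = 301.
977 ∤ 301, so 977 is unramified.
Legendre symbol by Euler's criterion: (301/977) ≡ 301^488 ≡ 1 (mod 977), i.e. (301/977) = 1.
Legendre symbol 1 ⇒ 977 is split.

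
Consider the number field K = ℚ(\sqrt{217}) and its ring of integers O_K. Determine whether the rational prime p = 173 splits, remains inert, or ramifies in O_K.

217 mod 4 = 1, hence disc K = 217 and O_K = ℤ[(1+√217)/2].
disc(K) = 217 is not divisible by 173; 173 is unramified.
Compute (217/173) via Euler: 44^((173-1)/2) mod 173 = 172, so (217/173) = -1.
(217/173) = -1, so 173 is inert.

inert — (173) stays prime in O_K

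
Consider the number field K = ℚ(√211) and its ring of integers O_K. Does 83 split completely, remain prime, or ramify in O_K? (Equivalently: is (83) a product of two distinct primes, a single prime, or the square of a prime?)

d = 211 ≡ 3 (mod 4), so O_K = ℤ[√211] and disc(K) = 4d = 844.
Since gcd(83, 844) = 1 the prime 83 does not ramify.
Compute (211/83) via Euler: 45^((83-1)/2) mod 83 = 82, so (211/83) = -1.
d is a non-residue mod p, hence 83 remains inert in O_K.

remains prime (inert)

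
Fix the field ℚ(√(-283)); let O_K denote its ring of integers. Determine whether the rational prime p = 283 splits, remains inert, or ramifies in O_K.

283 is ramified

Since -283 ≡ 1 mod 4, the ring of integers is ℤ[(1+√-283)/2] with discriminant -283.
Ramification test: 283 | -283. The prime 283 ramifies in K.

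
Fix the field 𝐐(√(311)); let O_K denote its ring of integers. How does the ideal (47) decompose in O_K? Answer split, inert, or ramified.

47 remains inert

Since 311 ≢ 1 mod 4, the ring of integers is ℤ[√311] with discriminant 4·311 = 1244.
47 ∤ 1244, so 47 is unramified.
Compute (311/47) via Euler: 29^((47-1)/2) mod 47 = 46, so (311/47) = -1.
d is a non-residue mod p, hence 47 remains inert in O_K.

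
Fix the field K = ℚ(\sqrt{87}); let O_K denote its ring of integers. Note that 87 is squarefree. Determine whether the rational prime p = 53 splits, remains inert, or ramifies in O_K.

87 mod 4 = 3, hence disc K = 4·87 = 348 and O_K = ℤ[√87].
53 ∤ 348, so 53 is unramified.
Legendre symbol by Euler's criterion: (87/53) ≡ 87^26 ≡ 52 (mod 53), i.e. (87/53) = -1.
d is a non-residue mod p, hence 53 remains inert in O_K.

p is inert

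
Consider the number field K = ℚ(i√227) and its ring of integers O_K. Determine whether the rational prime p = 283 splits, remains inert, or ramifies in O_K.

inert — (283) stays prime in O_K

Since -227 ≡ 1 mod 4, the ring of integers is ℤ[(1+√-227)/2] with discriminant -227.
283 ∤ -227, so 283 is unramified.
Legendre symbol by Euler's criterion: (-227/283) ≡ (-227)^141 ≡ 282 (mod 283), i.e. (-227/283) = -1.
Legendre symbol -1 ⇒ 283 is inert.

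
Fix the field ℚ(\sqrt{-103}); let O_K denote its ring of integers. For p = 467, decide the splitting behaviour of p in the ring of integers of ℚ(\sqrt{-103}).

467 splits in O_K

Since -103 ≡ 1 mod 4, the ring of integers is ℤ[(1+√-103)/2] with discriminant -103.
467 ∤ -103, so 467 is unramified.
Legendre symbol by Euler's criterion: (-103/467) ≡ (-103)^233 ≡ 1 (mod 467), i.e. (-103/467) = 1.
d is a quadratic residue mod p, hence 467 splits in O_K.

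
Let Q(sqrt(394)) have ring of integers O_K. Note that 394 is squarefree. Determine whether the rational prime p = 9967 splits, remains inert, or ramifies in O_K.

inert — (9967) stays prime in O_K

Since 394 ≢ 1 mod 4, the ring of integers is ℤ[√394] with discriminant 4·394 = 1576.
9967 ∤ 1576, so 9967 is unramified.
Legendre symbol by Euler's criterion: (394/9967) ≡ 394^4983 ≡ 9966 (mod 9967), i.e. (394/9967) = -1.
(394/9967) = -1, so 9967 is inert.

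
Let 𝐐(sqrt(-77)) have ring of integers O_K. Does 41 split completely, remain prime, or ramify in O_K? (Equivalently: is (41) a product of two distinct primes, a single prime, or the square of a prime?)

Since -77 ≢ 1 mod 4, the ring of integers is ℤ[√-77] with discriminant 4·(-77) = -308.
41 ∤ -308, so 41 is unramified.
Compute (-77/41) via Euler: 5^((41-1)/2) mod 41 = 1, so (-77/41) = 1.
(-77/41) = 1, so 41 splits.

split — (41) = 𝔭₁𝔭₂ with 𝔭₁ ≠ 𝔭₂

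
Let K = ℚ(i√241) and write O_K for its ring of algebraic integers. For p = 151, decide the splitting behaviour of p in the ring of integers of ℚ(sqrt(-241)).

d = -241 ≡ 3 (mod 4), so O_K = ℤ[√-241] and disc(K) = 4d = -964.
Since gcd(151, -964) = 1 the prime 151 does not ramify.
Euler's criterion: (-241)^75 mod 151 = 150. Thus (-241|151) = -1.
(-241/151) = -1, so 151 is inert.

remains prime (inert)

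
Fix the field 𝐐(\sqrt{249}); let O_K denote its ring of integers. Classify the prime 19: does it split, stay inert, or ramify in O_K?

d = 249 ≡ 1 (mod 4), so O_K = ℤ[(1+√249)/2] and disc(K) = d = 249.
disc(K) = 249 is not divisible by 19; 19 is unramified.
Legendre symbol by Euler's criterion: (249/19) ≡ 249^9 ≡ 18 (mod 19), i.e. (249/19) = -1.
(249/19) = -1, so 19 is inert.

19 remains inert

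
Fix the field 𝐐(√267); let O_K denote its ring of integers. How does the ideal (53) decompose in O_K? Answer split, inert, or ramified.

inert — (53) stays prime in O_K

Since 267 ≢ 1 mod 4, the ring of integers is ℤ[√267] with discriminant 4·267 = 1068.
disc(K) = 1068 is not divisible by 53; 53 is unramified.
Compute (267/53) via Euler: 2^((53-1)/2) mod 53 = 52, so (267/53) = -1.
Legendre symbol -1 ⇒ 53 is inert.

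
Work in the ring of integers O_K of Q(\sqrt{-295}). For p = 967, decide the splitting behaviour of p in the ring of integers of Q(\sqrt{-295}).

Since -295 ≡ 1 mod 4, the ring of integers is ℤ[(1+√-295)/2] with discriminant -295.
967 ∤ -295, so 967 is unramified.
Compute (-295/967) via Euler: 672^((967-1)/2) mod 967 = 1, so (-295/967) = 1.
(-295/967) = 1, so 967 splits.

split — (967) = 𝔭₁𝔭₂ with 𝔭₁ ≠ 𝔭₂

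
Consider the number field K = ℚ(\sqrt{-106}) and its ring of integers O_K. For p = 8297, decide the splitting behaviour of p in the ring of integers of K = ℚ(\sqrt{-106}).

p splits

Since -106 ≢ 1 mod 4, the ring of integers is ℤ[√-106] with discriminant 4·(-106) = -424.
8297 ∤ -424, so 8297 is unramified.
Legendre symbol by Euler's criterion: (-106/8297) ≡ (-106)^4148 ≡ 1 (mod 8297), i.e. (-106/8297) = 1.
Legendre symbol 1 ⇒ 8297 is split.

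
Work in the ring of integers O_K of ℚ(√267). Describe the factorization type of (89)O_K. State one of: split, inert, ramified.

ramified

267 mod 4 = 3, hence disc K = 4·267 = 1068 and O_K = ℤ[√267].
Ramification test: 89 | 1068. The prime 89 ramifies in K.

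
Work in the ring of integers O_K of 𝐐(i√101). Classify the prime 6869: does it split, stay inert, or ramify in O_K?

-101 mod 4 = 3, hence disc K = 4·(-101) = -404 and O_K = ℤ[√-101].
Since gcd(6869, -404) = 1 the prime 6869 does not ramify.
Compute (-101/6869) via Euler: 6768^((6869-1)/2) mod 6869 = 1, so (-101/6869) = 1.
d is a quadratic residue mod p, hence 6869 splits in O_K.

split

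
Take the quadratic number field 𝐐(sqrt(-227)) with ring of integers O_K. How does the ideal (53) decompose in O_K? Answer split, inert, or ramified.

Since -227 ≡ 1 mod 4, the ring of integers is ℤ[(1+√-227)/2] with discriminant -227.
Since gcd(53, -227) = 1 the prime 53 does not ramify.
(-227/53) = 38^26 mod 53 = 1, giving Legendre symbol 1.
d is a quadratic residue mod p, hence 53 splits in O_K.

53 splits in O_K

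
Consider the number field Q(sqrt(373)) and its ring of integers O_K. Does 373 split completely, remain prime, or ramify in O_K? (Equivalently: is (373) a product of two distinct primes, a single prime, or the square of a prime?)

ramified

Since 373 ≡ 1 mod 4, the ring of integers is ℤ[(1+√373)/2] with discriminant 373.
disc(K) = 373 = 373·1, so p = 373 is ramified.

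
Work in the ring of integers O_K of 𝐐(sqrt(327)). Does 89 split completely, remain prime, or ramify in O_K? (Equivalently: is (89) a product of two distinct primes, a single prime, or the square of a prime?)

89 remains inert

327 mod 4 = 3, hence disc K = 4·327 = 1308 and O_K = ℤ[√327].
disc(K) = 1308 is not divisible by 89; 89 is unramified.
Compute (327/89) via Euler: 60^((89-1)/2) mod 89 = 88, so (327/89) = -1.
(327/89) = -1, so 89 is inert.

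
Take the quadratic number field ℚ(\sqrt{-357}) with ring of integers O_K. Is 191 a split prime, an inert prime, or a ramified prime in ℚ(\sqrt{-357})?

Since -357 ≢ 1 mod 4, the ring of integers is ℤ[√-357] with discriminant 4·(-357) = -1428.
disc(K) = -1428 is not divisible by 191; 191 is unramified.
Compute (-357/191) via Euler: 25^((191-1)/2) mod 191 = 1, so (-357/191) = 1.
d is a quadratic residue mod p, hence 191 splits in O_K.

split — (191) = 𝔭₁𝔭₂ with 𝔭₁ ≠ 𝔭₂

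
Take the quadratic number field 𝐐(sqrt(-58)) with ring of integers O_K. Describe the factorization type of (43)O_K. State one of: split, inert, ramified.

-58 mod 4 = 2, hence disc K = 4·(-58) = -232 and O_K = ℤ[√-58].
Since gcd(43, -232) = 1 the prime 43 does not ramify.
(-58/43) = 28^21 mod 43 = 42, giving Legendre symbol -1.
(-58/43) = -1, so 43 is inert.

inert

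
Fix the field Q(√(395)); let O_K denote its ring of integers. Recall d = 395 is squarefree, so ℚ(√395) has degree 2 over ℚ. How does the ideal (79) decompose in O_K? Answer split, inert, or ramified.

d = 395 ≡ 3 (mod 4), so O_K = ℤ[√395] and disc(K) = 4d = 1580.
Ramification test: 79 | 1580. The prime 79 ramifies in K.

ramifies in O_K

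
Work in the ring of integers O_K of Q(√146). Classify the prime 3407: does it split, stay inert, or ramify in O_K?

3407 splits in O_K

d = 146 ≡ 2 (mod 4), so O_K = ℤ[√146] and disc(K) = 4d = 584.
3407 ∤ 584, so 3407 is unramified.
(146/3407) = 146^1703 mod 3407 = 1, giving Legendre symbol 1.
Legendre symbol 1 ⇒ 3407 is split.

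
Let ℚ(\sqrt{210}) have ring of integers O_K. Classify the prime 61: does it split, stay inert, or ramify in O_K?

split — (61) = 𝔭₁𝔭₂ with 𝔭₁ ≠ 𝔭₂

d = 210 ≡ 2 (mod 4), so O_K = ℤ[√210] and disc(K) = 4d = 840.
Since gcd(61, 840) = 1 the prime 61 does not ramify.
(210/61) = 27^30 mod 61 = 1, giving Legendre symbol 1.
Legendre symbol 1 ⇒ 61 is split.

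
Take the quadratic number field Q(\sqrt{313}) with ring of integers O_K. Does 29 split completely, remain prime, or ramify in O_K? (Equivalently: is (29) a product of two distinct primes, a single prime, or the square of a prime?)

313 mod 4 = 1, hence disc K = 313 and O_K = ℤ[(1+√313)/2].
disc(K) = 313 is not divisible by 29; 29 is unramified.
Legendre symbol by Euler's criterion: (313/29) ≡ 313^14 ≡ 1 (mod 29), i.e. (313/29) = 1.
Legendre symbol 1 ⇒ 29 is split.

splits completely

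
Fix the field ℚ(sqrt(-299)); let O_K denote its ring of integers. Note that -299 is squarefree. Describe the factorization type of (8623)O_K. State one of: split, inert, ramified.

-299 mod 4 = 1, hence disc K = -299 and O_K = ℤ[(1+√-299)/2].
8623 ∤ -299, so 8623 is unramified.
Compute (-299/8623) via Euler: 8324^((8623-1)/2) mod 8623 = 8622, so (-299/8623) = -1.
Legendre symbol -1 ⇒ 8623 is inert.

p is inert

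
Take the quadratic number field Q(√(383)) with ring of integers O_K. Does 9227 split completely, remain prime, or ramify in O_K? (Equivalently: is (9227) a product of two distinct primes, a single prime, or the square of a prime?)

9227 splits in O_K

383 mod 4 = 3, hence disc K = 4·383 = 1532 and O_K = ℤ[√383].
disc(K) = 1532 is not divisible by 9227; 9227 is unramified.
(383/9227) = 383^4613 mod 9227 = 1, giving Legendre symbol 1.
(383/9227) = 1, so 9227 splits.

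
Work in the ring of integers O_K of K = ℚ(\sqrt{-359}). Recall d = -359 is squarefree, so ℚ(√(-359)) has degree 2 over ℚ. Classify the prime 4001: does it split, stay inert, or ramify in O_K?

inert

Since -359 ≡ 1 mod 4, the ring of integers is ℤ[(1+√-359)/2] with discriminant -359.
4001 ∤ -359, so 4001 is unramified.
Compute (-359/4001) via Euler: 3642^((4001-1)/2) mod 4001 = 4000, so (-359/4001) = -1.
(-359/4001) = -1, so 4001 is inert.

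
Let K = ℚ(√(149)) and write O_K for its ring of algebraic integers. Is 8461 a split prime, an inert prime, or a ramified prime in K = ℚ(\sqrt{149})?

149 mod 4 = 1, hence disc K = 149 and O_K = ℤ[(1+√149)/2].
Since gcd(8461, 149) = 1 the prime 8461 does not ramify.
Euler's criterion: 149^4230 mod 8461 = 8460. Thus (149|8461) = -1.
(149/8461) = -1, so 8461 is inert.

inert — (8461) stays prime in O_K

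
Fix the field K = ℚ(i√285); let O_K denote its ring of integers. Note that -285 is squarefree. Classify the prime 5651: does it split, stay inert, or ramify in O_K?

inert

-285 mod 4 = 3, hence disc K = 4·(-285) = -1140 and O_K = ℤ[√-285].
5651 ∤ -1140, so 5651 is unramified.
(-285/5651) = 5366^2825 mod 5651 = 5650, giving Legendre symbol -1.
(-285/5651) = -1, so 5651 is inert.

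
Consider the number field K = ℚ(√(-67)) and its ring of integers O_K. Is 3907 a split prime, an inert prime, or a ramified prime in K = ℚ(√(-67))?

split

-67 mod 4 = 1, hence disc K = -67 and O_K = ℤ[(1+√-67)/2].
disc(K) = -67 is not divisible by 3907; 3907 is unramified.
Legendre symbol by Euler's criterion: (-67/3907) ≡ (-67)^1953 ≡ 1 (mod 3907), i.e. (-67/3907) = 1.
Legendre symbol 1 ⇒ 3907 is split.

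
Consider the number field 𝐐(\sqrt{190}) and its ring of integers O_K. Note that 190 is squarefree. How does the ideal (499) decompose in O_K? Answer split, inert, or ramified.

d = 190 ≡ 2 (mod 4), so O_K = ℤ[√190] and disc(K) = 4d = 760.
Since gcd(499, 760) = 1 the prime 499 does not ramify.
Compute (190/499) via Euler: 190^((499-1)/2) mod 499 = 1, so (190/499) = 1.
(190/499) = 1, so 499 splits.

p splits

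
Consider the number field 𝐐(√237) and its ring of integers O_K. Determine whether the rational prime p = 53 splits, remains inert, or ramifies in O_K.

Since 237 ≡ 1 mod 4, the ring of integers is ℤ[(1+√237)/2] with discriminant 237.
disc(K) = 237 is not divisible by 53; 53 is unramified.
(237/53) = 25^26 mod 53 = 1, giving Legendre symbol 1.
(237/53) = 1, so 53 splits.

split — (53) = 𝔭₁𝔭₂ with 𝔭₁ ≠ 𝔭₂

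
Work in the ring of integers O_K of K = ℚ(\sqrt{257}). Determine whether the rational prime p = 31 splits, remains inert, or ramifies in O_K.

257 mod 4 = 1, hence disc K = 257 and O_K = ℤ[(1+√257)/2].
disc(K) = 257 is not divisible by 31; 31 is unramified.
Compute (257/31) via Euler: 9^((31-1)/2) mod 31 = 1, so (257/31) = 1.
(257/31) = 1, so 31 splits.

splits completely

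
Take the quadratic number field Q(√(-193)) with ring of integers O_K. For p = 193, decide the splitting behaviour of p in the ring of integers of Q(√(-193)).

Since -193 ≢ 1 mod 4, the ring of integers is ℤ[√-193] with discriminant 4·(-193) = -772.
disc(K) = -772 = 193·(-4), so p = 193 is ramified.

p ramifies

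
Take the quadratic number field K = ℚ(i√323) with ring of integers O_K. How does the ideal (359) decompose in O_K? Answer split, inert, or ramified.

Since -323 ≡ 1 mod 4, the ring of integers is ℤ[(1+√-323)/2] with discriminant -323.
Since gcd(359, -323) = 1 the prime 359 does not ramify.
Euler's criterion: (-323)^179 mod 359 = 1. Thus (-323|359) = 1.
Legendre symbol 1 ⇒ 359 is split.

split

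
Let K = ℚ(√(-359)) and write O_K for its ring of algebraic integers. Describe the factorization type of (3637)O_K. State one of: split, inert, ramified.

split — (3637) = 𝔭₁𝔭₂ with 𝔭₁ ≠ 𝔭₂

Since -359 ≡ 1 mod 4, the ring of integers is ℤ[(1+√-359)/2] with discriminant -359.
disc(K) = -359 is not divisible by 3637; 3637 is unramified.
Legendre symbol by Euler's criterion: (-359/3637) ≡ (-359)^1818 ≡ 1 (mod 3637), i.e. (-359/3637) = 1.
(-359/3637) = 1, so 3637 splits.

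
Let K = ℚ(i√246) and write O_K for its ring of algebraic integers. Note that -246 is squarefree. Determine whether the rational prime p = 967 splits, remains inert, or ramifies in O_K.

inert

d = -246 ≡ 2 (mod 4), so O_K = ℤ[√-246] and disc(K) = 4d = -984.
disc(K) = -984 is not divisible by 967; 967 is unramified.
Compute (-246/967) via Euler: 721^((967-1)/2) mod 967 = 966, so (-246/967) = -1.
Legendre symbol -1 ⇒ 967 is inert.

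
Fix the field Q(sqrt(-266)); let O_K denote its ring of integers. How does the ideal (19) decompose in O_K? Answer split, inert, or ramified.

ramified — (19) = 𝔭²

-266 mod 4 = 2, hence disc K = 4·(-266) = -1064 and O_K = ℤ[√-266].
Ramification test: 19 | -1064. The prime 19 ramifies in K.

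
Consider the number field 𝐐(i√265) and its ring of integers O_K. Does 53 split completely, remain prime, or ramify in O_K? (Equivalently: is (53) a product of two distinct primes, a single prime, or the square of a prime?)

-265 mod 4 = 3, hence disc K = 4·(-265) = -1060 and O_K = ℤ[√-265].
53 divides disc(K) = -1060, so 53 ramifies.

p ramifies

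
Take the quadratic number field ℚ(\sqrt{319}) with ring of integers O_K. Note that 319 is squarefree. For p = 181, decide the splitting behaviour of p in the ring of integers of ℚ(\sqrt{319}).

Since 319 ≢ 1 mod 4, the ring of integers is ℤ[√319] with discriminant 4·319 = 1276.
181 ∤ 1276, so 181 is unramified.
Legendre symbol by Euler's criterion: (319/181) ≡ 319^90 ≡ 1 (mod 181), i.e. (319/181) = 1.
(319/181) = 1, so 181 splits.

181 splits in O_K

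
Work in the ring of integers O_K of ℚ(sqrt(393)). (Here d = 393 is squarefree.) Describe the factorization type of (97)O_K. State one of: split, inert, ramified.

d = 393 ≡ 1 (mod 4), so O_K = ℤ[(1+√393)/2] and disc(K) = d = 393.
97 ∤ 393, so 97 is unramified.
Legendre symbol by Euler's criterion: (393/97) ≡ 393^48 ≡ 96 (mod 97), i.e. (393/97) = -1.
d is a non-residue mod p, hence 97 remains inert in O_K.

97 remains inert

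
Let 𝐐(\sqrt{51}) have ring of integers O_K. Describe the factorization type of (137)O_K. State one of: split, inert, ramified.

remains prime (inert)

Since 51 ≢ 1 mod 4, the ring of integers is ℤ[√51] with discriminant 4·51 = 204.
Since gcd(137, 204) = 1 the prime 137 does not ramify.
Compute (51/137) via Euler: 51^((137-1)/2) mod 137 = 136, so (51/137) = -1.
d is a non-residue mod p, hence 137 remains inert in O_K.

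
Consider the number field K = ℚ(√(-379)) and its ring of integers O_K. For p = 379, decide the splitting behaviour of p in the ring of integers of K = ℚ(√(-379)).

ramified

-379 mod 4 = 1, hence disc K = -379 and O_K = ℤ[(1+√-379)/2].
disc(K) = -379 = 379·(-1), so p = 379 is ramified.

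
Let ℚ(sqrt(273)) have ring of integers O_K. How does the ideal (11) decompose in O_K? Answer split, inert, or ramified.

p splits

Since 273 ≡ 1 mod 4, the ring of integers is ℤ[(1+√273)/2] with discriminant 273.
disc(K) = 273 is not divisible by 11; 11 is unramified.
Euler's criterion: 273^5 mod 11 = 1. Thus (273|11) = 1.
d is a quadratic residue mod p, hence 11 splits in O_K.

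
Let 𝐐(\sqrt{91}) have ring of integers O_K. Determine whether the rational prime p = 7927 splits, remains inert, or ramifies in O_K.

7927 splits in O_K

91 mod 4 = 3, hence disc K = 4·91 = 364 and O_K = ℤ[√91].
7927 ∤ 364, so 7927 is unramified.
Euler's criterion: 91^3963 mod 7927 = 1. Thus (91|7927) = 1.
(91/7927) = 1, so 7927 splits.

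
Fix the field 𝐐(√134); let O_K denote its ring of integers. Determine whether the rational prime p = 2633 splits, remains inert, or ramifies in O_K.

inert — (2633) stays prime in O_K

d = 134 ≡ 2 (mod 4), so O_K = ℤ[√134] and disc(K) = 4d = 536.
disc(K) = 536 is not divisible by 2633; 2633 is unramified.
Compute (134/2633) via Euler: 134^((2633-1)/2) mod 2633 = 2632, so (134/2633) = -1.
(134/2633) = -1, so 2633 is inert.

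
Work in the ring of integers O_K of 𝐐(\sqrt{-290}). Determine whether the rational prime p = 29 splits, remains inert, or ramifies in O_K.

ramified

d = -290 ≡ 2 (mod 4), so O_K = ℤ[√-290] and disc(K) = 4d = -1160.
Ramification test: 29 | -1160. The prime 29 ramifies in K.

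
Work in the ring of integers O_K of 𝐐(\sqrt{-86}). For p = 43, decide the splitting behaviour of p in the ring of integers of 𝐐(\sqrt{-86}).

d = -86 ≡ 2 (mod 4), so O_K = ℤ[√-86] and disc(K) = 4d = -344.
Ramification test: 43 | -344. The prime 43 ramifies in K.

p ramifies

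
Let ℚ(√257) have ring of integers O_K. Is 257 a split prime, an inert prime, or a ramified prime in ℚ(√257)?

ramified — (257) = 𝔭²

Since 257 ≡ 1 mod 4, the ring of integers is ℤ[(1+√257)/2] with discriminant 257.
257 divides disc(K) = 257, so 257 ramifies.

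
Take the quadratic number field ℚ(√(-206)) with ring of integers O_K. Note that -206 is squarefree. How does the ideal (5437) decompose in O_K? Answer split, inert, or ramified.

Since -206 ≢ 1 mod 4, the ring of integers is ℤ[√-206] with discriminant 4·(-206) = -824.
5437 ∤ -824, so 5437 is unramified.
Compute (-206/5437) via Euler: 5231^((5437-1)/2) mod 5437 = 5436, so (-206/5437) = -1.
Legendre symbol -1 ⇒ 5437 is inert.

inert — (5437) stays prime in O_K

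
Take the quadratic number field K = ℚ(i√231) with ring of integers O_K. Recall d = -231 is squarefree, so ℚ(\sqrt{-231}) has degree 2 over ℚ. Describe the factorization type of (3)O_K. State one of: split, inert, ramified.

-231 mod 4 = 1, hence disc K = -231 and O_K = ℤ[(1+√-231)/2].
3 divides disc(K) = -231, so 3 ramifies.

p ramifies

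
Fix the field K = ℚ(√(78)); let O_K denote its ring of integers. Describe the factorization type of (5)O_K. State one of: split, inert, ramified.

remains prime (inert)

d = 78 ≡ 2 (mod 4), so O_K = ℤ[√78] and disc(K) = 4d = 312.
disc(K) = 312 is not divisible by 5; 5 is unramified.
Euler's criterion: 78^2 mod 5 = 4. Thus (78|5) = -1.
d is a non-residue mod p, hence 5 remains inert in O_K.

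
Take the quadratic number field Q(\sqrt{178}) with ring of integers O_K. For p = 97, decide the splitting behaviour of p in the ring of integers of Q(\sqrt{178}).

splits completely

178 mod 4 = 2, hence disc K = 4·178 = 712 and O_K = ℤ[√178].
Since gcd(97, 712) = 1 the prime 97 does not ramify.
Euler's criterion: 178^48 mod 97 = 1. Thus (178|97) = 1.
d is a quadratic residue mod p, hence 97 splits in O_K.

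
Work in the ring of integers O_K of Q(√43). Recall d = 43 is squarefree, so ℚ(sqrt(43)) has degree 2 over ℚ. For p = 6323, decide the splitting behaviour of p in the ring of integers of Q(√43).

split — (6323) = 𝔭₁𝔭₂ with 𝔭₁ ≠ 𝔭₂

d = 43 ≡ 3 (mod 4), so O_K = ℤ[√43] and disc(K) = 4d = 172.
Since gcd(6323, 172) = 1 the prime 6323 does not ramify.
Legendre symbol by Euler's criterion: (43/6323) ≡ 43^3161 ≡ 1 (mod 6323), i.e. (43/6323) = 1.
d is a quadratic residue mod p, hence 6323 splits in O_K.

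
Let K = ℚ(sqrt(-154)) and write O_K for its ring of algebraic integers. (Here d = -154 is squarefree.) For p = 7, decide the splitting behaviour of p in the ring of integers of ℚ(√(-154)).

d = -154 ≡ 2 (mod 4), so O_K = ℤ[√-154] and disc(K) = 4d = -616.
Ramification test: 7 | -616. The prime 7 ramifies in K.

ramifies in O_K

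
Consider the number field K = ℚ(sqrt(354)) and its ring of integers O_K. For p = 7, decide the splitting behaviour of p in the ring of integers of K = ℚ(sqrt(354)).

354 mod 4 = 2, hence disc K = 4·354 = 1416 and O_K = ℤ[√354].
7 ∤ 1416, so 7 is unramified.
(354/7) = 4^3 mod 7 = 1, giving Legendre symbol 1.
(354/7) = 1, so 7 splits.

7 splits in O_K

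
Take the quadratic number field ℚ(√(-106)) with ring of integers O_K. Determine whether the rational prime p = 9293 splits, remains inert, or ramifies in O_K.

splits completely

-106 mod 4 = 2, hence disc K = 4·(-106) = -424 and O_K = ℤ[√-106].
disc(K) = -424 is not divisible by 9293; 9293 is unramified.
Compute (-106/9293) via Euler: 9187^((9293-1)/2) mod 9293 = 1, so (-106/9293) = 1.
(-106/9293) = 1, so 9293 splits.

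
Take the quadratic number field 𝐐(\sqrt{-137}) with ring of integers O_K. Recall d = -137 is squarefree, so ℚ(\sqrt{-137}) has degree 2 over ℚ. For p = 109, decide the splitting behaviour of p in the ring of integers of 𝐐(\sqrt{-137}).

split

Since -137 ≢ 1 mod 4, the ring of integers is ℤ[√-137] with discriminant 4·(-137) = -548.
disc(K) = -548 is not divisible by 109; 109 is unramified.
Compute (-137/109) via Euler: 81^((109-1)/2) mod 109 = 1, so (-137/109) = 1.
Legendre symbol 1 ⇒ 109 is split.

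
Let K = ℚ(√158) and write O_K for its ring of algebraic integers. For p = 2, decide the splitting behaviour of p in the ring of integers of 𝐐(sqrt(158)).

ramifies in O_K

158 mod 4 = 2, hence disc K = 4·158 = 632 and O_K = ℤ[√158].
Ramification test: 2 | 632. The prime 2 ramifies in K.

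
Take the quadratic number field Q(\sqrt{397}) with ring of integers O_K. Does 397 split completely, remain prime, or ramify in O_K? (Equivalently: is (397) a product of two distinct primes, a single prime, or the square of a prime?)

397 is ramified

d = 397 ≡ 1 (mod 4), so O_K = ℤ[(1+√397)/2] and disc(K) = d = 397.
disc(K) = 397 = 397·1, so p = 397 is ramified.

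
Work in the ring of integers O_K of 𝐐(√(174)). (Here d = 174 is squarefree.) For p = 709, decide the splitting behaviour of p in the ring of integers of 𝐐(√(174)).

d = 174 ≡ 2 (mod 4), so O_K = ℤ[√174] and disc(K) = 4d = 696.
disc(K) = 696 is not divisible by 709; 709 is unramified.
Compute (174/709) via Euler: 174^((709-1)/2) mod 709 = 708, so (174/709) = -1.
Legendre symbol -1 ⇒ 709 is inert.

inert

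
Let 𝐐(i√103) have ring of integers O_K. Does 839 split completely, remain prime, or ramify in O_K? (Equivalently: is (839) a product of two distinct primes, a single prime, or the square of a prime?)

splits completely

-103 mod 4 = 1, hence disc K = -103 and O_K = ℤ[(1+√-103)/2].
disc(K) = -103 is not divisible by 839; 839 is unramified.
Legendre symbol by Euler's criterion: (-103/839) ≡ (-103)^419 ≡ 1 (mod 839), i.e. (-103/839) = 1.
(-103/839) = 1, so 839 splits.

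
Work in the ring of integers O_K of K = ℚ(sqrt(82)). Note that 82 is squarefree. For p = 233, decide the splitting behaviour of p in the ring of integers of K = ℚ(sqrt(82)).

p is inert

Since 82 ≢ 1 mod 4, the ring of integers is ℤ[√82] with discriminant 4·82 = 328.
Since gcd(233, 328) = 1 the prime 233 does not ramify.
Euler's criterion: 82^116 mod 233 = 232. Thus (82|233) = -1.
Legendre symbol -1 ⇒ 233 is inert.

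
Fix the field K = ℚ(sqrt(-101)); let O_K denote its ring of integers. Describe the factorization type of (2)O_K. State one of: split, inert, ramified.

ramified — (2) = 𝔭²

-101 mod 4 = 3, hence disc K = 4·(-101) = -404 and O_K = ℤ[√-101].
disc(K) = -404 = 2·(-202), so p = 2 is ramified.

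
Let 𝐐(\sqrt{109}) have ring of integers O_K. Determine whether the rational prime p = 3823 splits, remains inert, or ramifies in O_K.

109 mod 4 = 1, hence disc K = 109 and O_K = ℤ[(1+√109)/2].
Since gcd(3823, 109) = 1 the prime 3823 does not ramify.
Compute (109/3823) via Euler: 109^((3823-1)/2) mod 3823 = 3822, so (109/3823) = -1.
Legendre symbol -1 ⇒ 3823 is inert.

3823 remains inert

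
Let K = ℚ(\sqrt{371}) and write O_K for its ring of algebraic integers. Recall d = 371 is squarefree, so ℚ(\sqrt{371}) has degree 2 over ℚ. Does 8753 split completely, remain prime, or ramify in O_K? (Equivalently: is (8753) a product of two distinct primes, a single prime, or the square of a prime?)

371 mod 4 = 3, hence disc K = 4·371 = 1484 and O_K = ℤ[√371].
8753 ∤ 1484, so 8753 is unramified.
Euler's criterion: 371^4376 mod 8753 = 1. Thus (371|8753) = 1.
(371/8753) = 1, so 8753 splits.

split — (8753) = 𝔭₁𝔭₂ with 𝔭₁ ≠ 𝔭₂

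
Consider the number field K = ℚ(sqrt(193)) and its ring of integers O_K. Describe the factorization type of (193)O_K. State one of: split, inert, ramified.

ramified — (193) = 𝔭²

Since 193 ≡ 1 mod 4, the ring of integers is ℤ[(1+√193)/2] with discriminant 193.
Ramification test: 193 | 193. The prime 193 ramifies in K.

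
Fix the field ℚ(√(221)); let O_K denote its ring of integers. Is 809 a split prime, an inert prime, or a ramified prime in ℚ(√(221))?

d = 221 ≡ 1 (mod 4), so O_K = ℤ[(1+√221)/2] and disc(K) = d = 221.
Since gcd(809, 221) = 1 the prime 809 does not ramify.
Legendre symbol by Euler's criterion: (221/809) ≡ 221^404 ≡ 808 (mod 809), i.e. (221/809) = -1.
d is a non-residue mod p, hence 809 remains inert in O_K.

p is inert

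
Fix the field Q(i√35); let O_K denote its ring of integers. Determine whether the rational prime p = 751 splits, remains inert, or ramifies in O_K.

Since -35 ≡ 1 mod 4, the ring of integers is ℤ[(1+√-35)/2] with discriminant -35.
disc(K) = -35 is not divisible by 751; 751 is unramified.
Euler's criterion: (-35)^375 mod 751 = 1. Thus (-35|751) = 1.
Legendre symbol 1 ⇒ 751 is split.

splits completely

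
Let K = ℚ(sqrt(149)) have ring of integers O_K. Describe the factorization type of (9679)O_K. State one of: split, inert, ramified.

p splits

149 mod 4 = 1, hence disc K = 149 and O_K = ℤ[(1+√149)/2].
9679 ∤ 149, so 9679 is unramified.
Euler's criterion: 149^4839 mod 9679 = 1. Thus (149|9679) = 1.
(149/9679) = 1, so 9679 splits.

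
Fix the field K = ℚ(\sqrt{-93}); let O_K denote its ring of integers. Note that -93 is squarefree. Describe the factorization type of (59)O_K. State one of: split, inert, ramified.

Since -93 ≢ 1 mod 4, the ring of integers is ℤ[√-93] with discriminant 4·(-93) = -372.
disc(K) = -372 is not divisible by 59; 59 is unramified.
Euler's criterion: (-93)^29 mod 59 = 1. Thus (-93|59) = 1.
Legendre symbol 1 ⇒ 59 is split.

split — (59) = 𝔭₁𝔭₂ with 𝔭₁ ≠ 𝔭₂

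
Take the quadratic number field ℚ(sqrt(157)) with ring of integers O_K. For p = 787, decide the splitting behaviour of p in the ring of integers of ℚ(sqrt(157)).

inert

157 mod 4 = 1, hence disc K = 157 and O_K = ℤ[(1+√157)/2].
787 ∤ 157, so 787 is unramified.
Euler's criterion: 157^393 mod 787 = 786. Thus (157|787) = -1.
d is a non-residue mod p, hence 787 remains inert in O_K.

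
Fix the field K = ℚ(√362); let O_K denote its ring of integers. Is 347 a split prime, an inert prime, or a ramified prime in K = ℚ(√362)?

inert

d = 362 ≡ 2 (mod 4), so O_K = ℤ[√362] and disc(K) = 4d = 1448.
Since gcd(347, 1448) = 1 the prime 347 does not ramify.
Compute (362/347) via Euler: 15^((347-1)/2) mod 347 = 346, so (362/347) = -1.
d is a non-residue mod p, hence 347 remains inert in O_K.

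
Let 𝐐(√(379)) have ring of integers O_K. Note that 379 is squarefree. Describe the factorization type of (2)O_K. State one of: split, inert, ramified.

p ramifies

d = 379 ≡ 3 (mod 4), so O_K = ℤ[√379] and disc(K) = 4d = 1516.
2 divides disc(K) = 1516, so 2 ramifies.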